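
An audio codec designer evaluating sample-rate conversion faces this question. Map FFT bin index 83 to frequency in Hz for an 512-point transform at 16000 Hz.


Frequency of DFT bin k:
f_k = k * fs / N
    = 83 * 16000 / 512
    = 1328000 / 512
    = 2593.75 Hz

2593.75 Hz


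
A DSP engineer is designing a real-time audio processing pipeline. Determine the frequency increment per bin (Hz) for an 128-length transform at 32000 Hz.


DFT frequency resolution:
df = fs / N
   = 32000 / 128
   = 250.0 Hz

250.0 Hz


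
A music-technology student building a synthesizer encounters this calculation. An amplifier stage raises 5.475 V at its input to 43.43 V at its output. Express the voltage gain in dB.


Voltage gain in dB:
G = 20 * log10(Vout / Vin)
  = 20 * log10(43.43 / 5.475)
  = 20 * log10(7.93242)
  = 20 * 0.899406
  = 17.99 dB

17.99 dB


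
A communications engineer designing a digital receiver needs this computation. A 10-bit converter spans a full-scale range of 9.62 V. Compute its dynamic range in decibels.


Dynamic range from full-scale to LSB:
V_min = V_max / 2^bits = 9.62 / 2^10
DR = 20 * log10(V_max / V_min)
   = 20 * log10(2^10)
   = 20 * 10 * log10(2)
   = 60.21 dB

60.21 dB


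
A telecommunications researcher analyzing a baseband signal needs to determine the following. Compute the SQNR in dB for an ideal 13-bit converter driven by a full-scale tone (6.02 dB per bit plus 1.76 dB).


Theoretical SNR for a full-scale sinusoid:
SNR = 6.02 * N + 1.76
    = 6.02 * 13 + 1.76
    = 78.26 + 1.76
    = 80.02 dB

80.02 dB


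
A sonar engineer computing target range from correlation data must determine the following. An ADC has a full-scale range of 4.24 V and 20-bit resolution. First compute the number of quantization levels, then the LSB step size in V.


Step 1 — number of quantization levels:
L = 2^N = 2^20 = 1048576

Step 2 — LSB step size:
delta = Vfs / L
      = 4.24 / 1048576
      = 4.04e-06 V

Levels = 1048576; step size = 4.04e-06 V


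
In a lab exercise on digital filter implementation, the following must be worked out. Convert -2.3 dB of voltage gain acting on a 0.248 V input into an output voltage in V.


Output voltage from dB gain:
V_out = V_in * 10^(gain_dB / 20)
      = 0.248 * 10^(-2.3 / 20)
      = 0.248 * 0.767361
      = 0.1903 V

0.1903 V


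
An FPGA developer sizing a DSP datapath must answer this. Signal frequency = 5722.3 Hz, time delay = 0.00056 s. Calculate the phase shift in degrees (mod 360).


Phase shift from frequency and time delay:
phi = 360 * f * t_delay
    = 360 * 5722.3 * 0.00056
    = 1153.62 degrees
    mod 360 = 73.62 degrees

73.62 degrees


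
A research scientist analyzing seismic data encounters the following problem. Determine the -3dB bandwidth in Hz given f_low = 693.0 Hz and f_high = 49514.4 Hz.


Bandwidth is the difference of -3dB frequencies:
BW = f_high - f_low
   = 49514.4 - 693.0
   = 48821.4 Hz

48821.4 Hz


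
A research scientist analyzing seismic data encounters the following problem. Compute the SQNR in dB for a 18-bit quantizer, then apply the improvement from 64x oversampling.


Step 1 — baseline SQNR at Nyquist:
SQNR_base = 6.02*N + 1.76
          = 6.02*18 + 1.76
          = 110.12 dB

Step 2 — oversampling processing gain:
G = 10*log10(OSR) = 10*log10(64) = 18.06 dB

Step 3 — total:
SQNR_total = 110.12 + 18.06 = 128.18 dB

Base SQNR = 110.12 dB; oversampled SQNR = 128.18 dB


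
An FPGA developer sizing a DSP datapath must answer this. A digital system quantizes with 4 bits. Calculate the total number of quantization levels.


Number of quantization levels = 2^N
= 2^4
= 16

16


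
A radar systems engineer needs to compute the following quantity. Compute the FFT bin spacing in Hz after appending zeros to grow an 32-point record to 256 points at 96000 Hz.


Frequency resolution after zero-padding:
N_padded = 32 * 8 = 256
df = fs / N_padded
   = 96000 / 256
   = 375.0 Hz

375.0 Hz


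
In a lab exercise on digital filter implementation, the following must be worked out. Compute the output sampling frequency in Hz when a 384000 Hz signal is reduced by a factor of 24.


Decimation reduces the sample rate:
fs_out = fs_in / M
       = 384000 / 24
       = 16000.0 Hz

16000.0 Hz


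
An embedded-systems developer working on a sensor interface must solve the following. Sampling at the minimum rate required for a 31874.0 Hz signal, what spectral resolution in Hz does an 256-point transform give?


Step 1 — Nyquist sampling rate:
fs = 2 * fmax = 2 * 31874.0 = 63748.0 Hz

Step 2 — DFT bin spacing:
df = fs / N = 63748.0 / 256 = 249.0156 Hz

249.0156 Hz


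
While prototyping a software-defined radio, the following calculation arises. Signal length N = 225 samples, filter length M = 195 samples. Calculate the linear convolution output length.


Linear convolution output length:
L = N + M - 1
  = 225 + 195 - 1
  = 419 samples

419


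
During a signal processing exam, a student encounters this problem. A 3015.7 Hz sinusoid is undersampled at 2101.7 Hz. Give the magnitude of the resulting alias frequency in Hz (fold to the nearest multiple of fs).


Compute the nearest integer multiple of fs to the signal:
n = round(3015.7 / 2101.7) = 1
f_alias = |3015.7 - 1 * 2101.7|
        = |3015.7 - 2101.7|
        = 914.0 Hz

914.0


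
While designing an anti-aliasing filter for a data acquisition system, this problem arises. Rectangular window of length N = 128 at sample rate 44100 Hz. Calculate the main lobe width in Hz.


Main lobe width for a rectangular window:
Width = 2 * fs / N
      = 2 * 44100 / 128
      = 88200 / 128
      = 689.062 Hz

689.062 Hz


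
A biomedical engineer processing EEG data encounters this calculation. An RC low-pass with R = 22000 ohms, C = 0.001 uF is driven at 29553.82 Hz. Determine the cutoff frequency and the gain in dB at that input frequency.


Step 1 — cutoff frequency:
fc = 1 / (2*pi*R*C)
C = 0.001 uF = 1e-09 F
fc = 1 / (2*pi*22000*1e-09)
   = 7234.316 Hz

Step 2 — magnitude at f = 29553.82 Hz:
|H(f)| = 1 / sqrt(1 + (f/fc)^2)
f/fc = 29553.82 / 7234.316 = 4.085227
|H| = 1 / sqrt(1 + 16.68908) = 0.2377647
|H|_dB = 20*log10(0.2377647) = -12.48 dB

fc = 7234.316 Hz; |H(29553.82 Hz)| = -12.48 dB


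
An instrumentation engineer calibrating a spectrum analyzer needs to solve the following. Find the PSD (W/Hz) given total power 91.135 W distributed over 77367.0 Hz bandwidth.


Power spectral density:
PSD = P / BW
    = 91.135 / 77367.0
    = 0.00117796 W/Hz

0.00117796 W/Hz


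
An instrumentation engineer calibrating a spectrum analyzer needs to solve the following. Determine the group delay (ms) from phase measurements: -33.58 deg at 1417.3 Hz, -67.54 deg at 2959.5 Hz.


Group delay from phase difference:
tau = -d(phi)/d(omega)
d(phi) = -33.96 deg = -0.592714 rad
d(omega) = 2*pi*(2959.5 - 1417.3) = 9689.9284 rad/s
tau = -(-0.592714) / 9689.9284
    = 0.0612 ms

0.0612 ms


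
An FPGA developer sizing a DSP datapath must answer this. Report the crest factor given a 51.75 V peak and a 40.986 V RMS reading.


Crest factor is the ratio of peak to RMS:
CF = V_peak / V_rms
   = 51.75 / 40.986
   = 1.2626

1.2626


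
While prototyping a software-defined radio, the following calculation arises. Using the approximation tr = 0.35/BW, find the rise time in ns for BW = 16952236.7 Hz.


Rise time from bandwidth relationship:
tr = 0.35 / BW
   = 0.35 / 16952236.7
   = 2.06462431e-08 s
   = 20.6462 ns

20.6462 ns


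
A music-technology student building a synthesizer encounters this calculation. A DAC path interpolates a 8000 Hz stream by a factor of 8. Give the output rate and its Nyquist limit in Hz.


Step 1 — output sample rate after interpolation by L:
fs_out = L * fs_in = 8 * 8000 = 64000 Hz

Step 2 — Nyquist frequency of the output stream:
f_Nyq = fs_out / 2 = 64000 / 2 = 32000.0 Hz

fs_out = 64000 Hz; f_Nyquist = 32000.0 Hz


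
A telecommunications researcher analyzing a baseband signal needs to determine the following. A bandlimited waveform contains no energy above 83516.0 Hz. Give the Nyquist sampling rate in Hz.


The Nyquist rate is twice the maximum frequency component.
fs_min = 2 * fmax
      = 2 * 83516.0
      = 167032.0 Hz

167032.0


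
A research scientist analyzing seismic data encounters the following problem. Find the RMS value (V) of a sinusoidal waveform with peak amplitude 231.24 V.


RMS voltage for a sinusoidal waveform:
V_rms = V_peak / sqrt(2)
      = 231.24 / 1.414214
      = 163.511 V

163.511 V


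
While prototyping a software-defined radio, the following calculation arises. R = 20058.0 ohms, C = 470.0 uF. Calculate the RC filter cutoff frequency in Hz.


Cutoff frequency of a first-order RC filter:
fc = 1 / (2 * pi * R * C)
C = 470.0 uF = 0.00047 F
fc = 1 / (2 * pi * 20058.0 * 0.00047)
   = 1 / 59.233221518962
   = 0.016882 Hz

0.016882 Hz


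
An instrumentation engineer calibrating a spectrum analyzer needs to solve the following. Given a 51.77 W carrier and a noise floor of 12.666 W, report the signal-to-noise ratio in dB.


SNR in decibels:
SNR = 10 * log10(Ps / Pn)
    = 10 * log10(51.77 / 12.666)
    = 10 * log10(4.0873)
    = 10 * 0.6114
    = 6.11 dB

6.11 dB


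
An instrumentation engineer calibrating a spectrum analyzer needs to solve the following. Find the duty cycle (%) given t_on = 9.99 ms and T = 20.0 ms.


Duty cycle as a percentage:
DC = (t_on / T) * 100
   = (9.99 / 20.0) * 100
   = 0.4995 * 100
   = 49.95 %

49.95 %


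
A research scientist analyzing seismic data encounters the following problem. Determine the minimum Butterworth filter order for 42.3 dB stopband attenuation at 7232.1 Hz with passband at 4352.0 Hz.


Butterworth filter order formula:
n = log10(10^(A/10) - 1) / (2 * log10(f_stop/f_pass))
10^(42.3/10) - 1 = 16981.4365
f_stop/f_pass = 7232.1 / 4352.0 = 1.6618
n = 9.5885 -> ceil = 10

10


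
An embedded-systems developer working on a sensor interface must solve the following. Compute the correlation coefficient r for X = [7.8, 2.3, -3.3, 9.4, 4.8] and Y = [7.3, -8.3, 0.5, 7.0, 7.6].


Pearson correlation coefficient (population):
r = cov(X,Y) / (std(X) * std(Y))
Mean X = 4.2, Mean Y = 2.82
Cov(X,Y) = 15.852
Std(X) = 4.477053, Std(Y) = 6.155128
r = 0.5752

0.5752


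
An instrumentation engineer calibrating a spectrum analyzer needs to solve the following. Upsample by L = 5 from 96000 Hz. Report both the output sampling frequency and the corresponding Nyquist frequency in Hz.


Step 1 — output sample rate after interpolation by L:
fs_out = L * fs_in = 5 * 96000 = 480000 Hz

Step 2 — Nyquist frequency of the output stream:
f_Nyq = fs_out / 2 = 480000 / 2 = 240000.0 Hz

fs_out = 480000 Hz; f_Nyquist = 240000.0 Hz


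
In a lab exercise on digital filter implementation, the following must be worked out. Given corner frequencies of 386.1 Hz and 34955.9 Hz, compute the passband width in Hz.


Bandwidth is the difference of -3dB frequencies:
BW = f_high - f_low
   = 34955.9 - 386.1
   = 34569.8 Hz

34569.8 Hz


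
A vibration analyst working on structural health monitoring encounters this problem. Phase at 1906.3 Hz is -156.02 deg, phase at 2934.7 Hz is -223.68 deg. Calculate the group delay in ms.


Group delay from phase difference:
tau = -d(phi)/d(omega)
d(phi) = -67.66 deg = -1.18089 rad
d(omega) = 2*pi*(2934.7 - 1906.3) = 6461.6278 rad/s
tau = -(-1.18089) / 6461.6278
    = 0.1828 ms

0.1828 ms


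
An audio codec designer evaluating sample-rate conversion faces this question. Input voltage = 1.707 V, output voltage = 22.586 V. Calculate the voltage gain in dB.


Voltage gain in dB:
G = 20 * log10(Vout / Vin)
  = 20 * log10(22.586 / 1.707)
  = 20 * log10(13.2314)
  = 20 * 1.121606
  = 22.43 dB

22.43 dB


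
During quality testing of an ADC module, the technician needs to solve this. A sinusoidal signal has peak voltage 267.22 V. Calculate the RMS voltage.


RMS voltage for a sinusoidal waveform:
V_rms = V_peak / sqrt(2)
      = 267.22 / 1.414214
      = 188.953 V

188.953 V


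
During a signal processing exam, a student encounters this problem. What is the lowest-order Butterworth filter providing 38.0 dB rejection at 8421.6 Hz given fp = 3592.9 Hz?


Butterworth filter order formula:
n = log10(10^(A/10) - 1) / (2 * log10(f_stop/f_pass))
10^(38.0/10) - 1 = 6308.5734
f_stop/f_pass = 8421.6 / 3592.9 = 2.344
n = 5.1357 -> ceil = 6

6


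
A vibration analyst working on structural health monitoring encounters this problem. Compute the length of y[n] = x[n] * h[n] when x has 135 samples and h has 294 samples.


Linear convolution output length:
L = N + M - 1
  = 135 + 294 - 1
  = 428 samples

428


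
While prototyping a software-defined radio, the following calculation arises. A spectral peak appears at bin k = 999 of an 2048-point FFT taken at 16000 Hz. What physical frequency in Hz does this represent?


Frequency of DFT bin k:
f_k = k * fs / N
    = 999 * 16000 / 2048
    = 15984000 / 2048
    = 7804.688 Hz

7804.688 Hz


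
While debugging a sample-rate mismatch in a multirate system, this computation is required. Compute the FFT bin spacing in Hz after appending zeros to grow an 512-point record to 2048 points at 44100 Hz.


Frequency resolution after zero-padding:
N_padded = 512 * 4 = 2048
df = fs / N_padded
   = 44100 / 2048
   = 21.5332 Hz

21.5332 Hz


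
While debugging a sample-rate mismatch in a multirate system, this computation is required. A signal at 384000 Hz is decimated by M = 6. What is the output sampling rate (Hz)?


Decimation reduces the sample rate:
fs_out = fs_in / M
       = 384000 / 6
       = 64000.0 Hz

64000.0 Hz


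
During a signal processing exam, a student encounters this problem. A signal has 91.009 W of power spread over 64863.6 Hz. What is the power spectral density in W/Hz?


Power spectral density:
PSD = P / BW
    = 91.009 / 64863.6
    = 0.00140308 W/Hz

0.00140308 W/Hz


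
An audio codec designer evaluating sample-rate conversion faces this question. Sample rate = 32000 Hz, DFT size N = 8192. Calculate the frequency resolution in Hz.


DFT frequency resolution:
df = fs / N
   = 32000 / 8192
   = 3.9062 Hz

3.9062 Hz


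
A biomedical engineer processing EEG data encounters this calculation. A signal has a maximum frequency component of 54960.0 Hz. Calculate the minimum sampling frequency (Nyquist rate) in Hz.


The Nyquist rate is twice the maximum frequency component.
fs_min = 2 * fmax
      = 2 * 54960.0
      = 109920.0 Hz

109920.0


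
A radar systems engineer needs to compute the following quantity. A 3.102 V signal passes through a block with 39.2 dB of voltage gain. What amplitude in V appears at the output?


Output voltage from dB gain:
V_out = V_in * 10^(gain_dB / 20)
      = 3.102 * 10^(39.2 / 20)
      = 3.102 * 91.201084
      = 282.9058 V

282.9058 V


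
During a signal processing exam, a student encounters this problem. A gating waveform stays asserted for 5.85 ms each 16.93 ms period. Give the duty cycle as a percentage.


Duty cycle as a percentage:
DC = (t_on / T) * 100
   = (5.85 / 16.93) * 100
   = 0.34554 * 100
   = 34.55 %

34.55 %


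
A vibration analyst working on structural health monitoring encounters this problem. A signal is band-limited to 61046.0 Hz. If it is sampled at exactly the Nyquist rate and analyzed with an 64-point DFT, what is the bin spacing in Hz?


Step 1 — Nyquist sampling rate:
fs = 2 * fmax = 2 * 61046.0 = 122092.0 Hz

Step 2 — DFT bin spacing:
df = fs / N = 122092.0 / 64 = 1907.6875 Hz

1907.6875 Hz


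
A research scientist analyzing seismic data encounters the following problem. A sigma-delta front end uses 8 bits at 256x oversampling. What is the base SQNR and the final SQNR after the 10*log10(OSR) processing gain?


Step 1 — baseline SQNR at Nyquist:
SQNR_base = 6.02*N + 1.76
          = 6.02*8 + 1.76
          = 49.92 dB

Step 2 — oversampling processing gain:
G = 10*log10(OSR) = 10*log10(256) = 24.08 dB

Step 3 — total:
SQNR_total = 49.92 + 24.08 = 74.0 dB

Base SQNR = 49.92 dB; oversampled SQNR = 74.0 dB


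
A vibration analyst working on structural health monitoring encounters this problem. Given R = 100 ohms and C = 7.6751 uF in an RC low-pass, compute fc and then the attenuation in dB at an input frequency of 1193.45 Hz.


Step 1 — cutoff frequency:
fc = 1 / (2*pi*R*C)
C = 7.6751 uF = 7.6751e-06 F
fc = 1 / (2*pi*100*7.6751e-06)
   = 207.365 Hz

Step 2 — magnitude at f = 1193.45 Hz:
|H(f)| = 1 / sqrt(1 + (f/fc)^2)
f/fc = 1193.45 / 207.365 = 5.755311
|H| = 1 / sqrt(1 + 33.123605) = 0.1711877
|H|_dB = 20*log10(0.1711877) = -15.33 dB

fc = 207.365 Hz; |H(1193.45 Hz)| = -15.33 dB


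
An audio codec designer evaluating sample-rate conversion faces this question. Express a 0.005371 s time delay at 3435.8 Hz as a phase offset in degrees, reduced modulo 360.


Phase shift from frequency and time delay:
phi = 360 * f * t_delay
    = 360 * 3435.8 * 0.005371
    = 6643.33 degrees
    mod 360 = 163.33 degrees

163.33 degrees


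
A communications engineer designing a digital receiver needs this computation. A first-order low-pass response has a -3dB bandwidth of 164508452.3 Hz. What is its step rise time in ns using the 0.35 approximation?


Rise time from bandwidth relationship:
tr = 0.35 / BW
   = 0.35 / 164508452.3
   = 2.127550257e-09 s
   = 2.1276 ns

2.1276 ns


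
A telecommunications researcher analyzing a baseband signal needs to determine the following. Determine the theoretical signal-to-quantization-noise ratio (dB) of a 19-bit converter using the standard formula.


Theoretical SNR for a full-scale sinusoid:
SNR = 6.02 * N + 1.76
    = 6.02 * 19 + 1.76
    = 114.38 + 1.76
    = 116.14 dB

116.14 dB


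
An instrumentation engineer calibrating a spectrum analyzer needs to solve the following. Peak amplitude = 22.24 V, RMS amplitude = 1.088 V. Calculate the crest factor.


Crest factor is the ratio of peak to RMS:
CF = V_peak / V_rms
   = 22.24 / 1.088
   = 20.4412

20.4412


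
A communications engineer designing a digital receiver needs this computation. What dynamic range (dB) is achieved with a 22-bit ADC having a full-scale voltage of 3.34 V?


Dynamic range from full-scale to LSB:
V_min = V_max / 2^bits = 3.34 / 2^22
DR = 20 * log10(V_max / V_min)
   = 20 * log10(2^22)
   = 20 * 22 * log10(2)
   = 132.45 dB

132.45 dB


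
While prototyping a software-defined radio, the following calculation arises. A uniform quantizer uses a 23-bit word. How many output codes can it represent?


Number of quantization levels = 2^N
= 2^23
= 8388608

8388608


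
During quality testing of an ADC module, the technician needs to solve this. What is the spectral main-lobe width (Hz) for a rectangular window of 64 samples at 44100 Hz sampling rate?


Main lobe width for a rectangular window:
Width = 2 * fs / N
      = 2 * 44100 / 64
      = 88200 / 64
      = 1378.125 Hz

1378.125 Hz


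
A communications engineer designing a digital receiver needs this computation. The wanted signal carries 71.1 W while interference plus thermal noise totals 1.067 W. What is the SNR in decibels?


SNR in decibels:
SNR = 10 * log10(Ps / Pn)
    = 10 * log10(71.1 / 1.067)
    = 10 * log10(66.6354)
    = 10 * 1.8237
    = 18.24 dB

18.24 dB


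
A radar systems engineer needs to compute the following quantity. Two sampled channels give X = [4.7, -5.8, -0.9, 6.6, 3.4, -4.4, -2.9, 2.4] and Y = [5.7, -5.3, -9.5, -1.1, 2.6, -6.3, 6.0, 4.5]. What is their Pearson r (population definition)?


Pearson correlation coefficient (population):
r = cov(X,Y) / (std(X) * std(Y))
Mean X = 0.3875, Mean Y = -0.425
Cov(X,Y) = 11.262188
Std(X) = 4.242475, Std(Y) = 5.626889
r = 0.4718

0.4718


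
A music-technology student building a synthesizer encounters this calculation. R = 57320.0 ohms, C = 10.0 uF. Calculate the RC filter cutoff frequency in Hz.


Cutoff frequency of a first-order RC filter:
fc = 1 / (2 * pi * R * C)
C = 10.0 uF = 1e-05 F
fc = 1 / (2 * pi * 57320.0 * 1e-05)
   = 1 / 3.6015218180753
   = 0.27766 Hz

0.27766 Hz


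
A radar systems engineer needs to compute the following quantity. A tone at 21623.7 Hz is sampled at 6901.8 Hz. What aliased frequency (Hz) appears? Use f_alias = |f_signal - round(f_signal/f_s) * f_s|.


Compute the nearest integer multiple of fs to the signal:
n = round(21623.7 / 6901.8) = 3
f_alias = |21623.7 - 3 * 6901.8|
        = |21623.7 - 20705.4|
        = 918.3 Hz

918.3


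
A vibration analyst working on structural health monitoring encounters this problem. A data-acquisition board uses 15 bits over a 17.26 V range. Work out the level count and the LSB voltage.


Step 1 — number of quantization levels:
L = 2^N = 2^15 = 32768

Step 2 — LSB step size:
delta = Vfs / L
      = 17.26 / 32768
      = 0.00052673 V

Levels = 32768; step size = 0.00052673 V


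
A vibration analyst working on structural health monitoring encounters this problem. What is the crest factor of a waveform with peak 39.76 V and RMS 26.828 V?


Crest factor is the ratio of peak to RMS:
CF = V_peak / V_rms
   = 39.76 / 26.828
   = 1.482

1.482


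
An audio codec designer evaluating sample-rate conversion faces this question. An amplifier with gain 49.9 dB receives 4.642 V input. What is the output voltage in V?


Output voltage from dB gain:
V_out = V_in * 10^(gain_dB / 20)
      = 4.642 * 10^(49.9 / 20)
      = 4.642 * 312.607937
      = 1451.126 V

1451.126 V


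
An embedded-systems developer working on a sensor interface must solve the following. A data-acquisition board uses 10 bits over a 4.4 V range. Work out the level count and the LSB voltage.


Step 1 — number of quantization levels:
L = 2^N = 2^10 = 1024

Step 2 — LSB step size:
delta = Vfs / L
      = 4.4 / 1024
      = 0.00429688 V

Levels = 1024; step size = 0.00429688 V


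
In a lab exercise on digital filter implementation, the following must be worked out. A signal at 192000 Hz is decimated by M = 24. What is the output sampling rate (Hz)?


Decimation reduces the sample rate:
fs_out = fs_in / M
       = 192000 / 24
       = 8000.0 Hz

8000.0 Hz


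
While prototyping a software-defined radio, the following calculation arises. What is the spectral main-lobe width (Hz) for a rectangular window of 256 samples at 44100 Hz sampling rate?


Main lobe width for a rectangular window:
Width = 2 * fs / N
      = 2 * 44100 / 256
      = 88200 / 256
      = 344.531 Hz

344.531 Hz


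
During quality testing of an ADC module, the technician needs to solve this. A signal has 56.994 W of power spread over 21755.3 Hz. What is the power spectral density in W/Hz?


Power spectral density:
PSD = P / BW
    = 56.994 / 21755.3
    = 0.00261978 W/Hz

0.00261978 W/Hz


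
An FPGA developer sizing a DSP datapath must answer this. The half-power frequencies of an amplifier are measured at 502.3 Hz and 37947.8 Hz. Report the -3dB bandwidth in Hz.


Bandwidth is the difference of -3dB frequencies:
BW = f_high - f_low
   = 37947.8 - 502.3
   = 37445.5 Hz

37445.5 Hz


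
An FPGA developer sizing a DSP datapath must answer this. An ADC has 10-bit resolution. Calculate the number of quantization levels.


Number of quantization levels = 2^N
= 2^10
= 1024

1024


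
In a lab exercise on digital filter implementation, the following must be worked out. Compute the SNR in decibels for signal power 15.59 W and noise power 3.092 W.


SNR in decibels:
SNR = 10 * log10(Ps / Pn)
    = 10 * log10(15.59 / 3.092)
    = 10 * log10(5.042)
    = 10 * 0.7026
    = 7.03 dB

7.03 dB


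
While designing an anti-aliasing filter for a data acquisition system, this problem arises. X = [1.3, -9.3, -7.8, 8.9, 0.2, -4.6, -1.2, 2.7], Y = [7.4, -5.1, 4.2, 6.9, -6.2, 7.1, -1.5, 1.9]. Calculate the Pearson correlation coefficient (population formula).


Pearson correlation coefficient (population):
r = cov(X,Y) / (std(X) * std(Y))
Mean X = -1.225, Mean Y = 1.8375
Cov(X,Y) = 9.592188
Std(X) = 5.547015, Std(Y) = 5.16864
r = 0.3346

0.3346


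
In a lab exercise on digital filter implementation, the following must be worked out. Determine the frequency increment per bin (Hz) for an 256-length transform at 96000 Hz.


DFT frequency resolution:
df = fs / N
   = 96000 / 256
   = 375.0 Hz

375.0 Hz


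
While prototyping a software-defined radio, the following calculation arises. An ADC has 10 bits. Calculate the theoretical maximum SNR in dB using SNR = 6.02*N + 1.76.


Theoretical SNR for a full-scale sinusoid:
SNR = 6.02 * N + 1.76
    = 6.02 * 10 + 1.76
    = 60.2 + 1.76
    = 61.96 dB

61.96 dB


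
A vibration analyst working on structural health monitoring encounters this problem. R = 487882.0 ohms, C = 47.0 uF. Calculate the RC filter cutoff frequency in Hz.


Cutoff frequency of a first-order RC filter:
fc = 1 / (2 * pi * R * C)
C = 47.0 uF = 4.7e-05 F
fc = 1 / (2 * pi * 487882.0 * 4.7e-05)
   = 1 / 144.07629165976
   = 0.006941 Hz

0.006941 Hz


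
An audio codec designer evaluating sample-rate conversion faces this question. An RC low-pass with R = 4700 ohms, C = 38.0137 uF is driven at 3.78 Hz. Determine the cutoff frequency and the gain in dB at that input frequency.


Step 1 — cutoff frequency:
fc = 1 / (2*pi*R*C)
C = 38.0137 uF = 3.80137e-05 F
fc = 1 / (2*pi*4700*3.80137e-05)
   = 0.890804 Hz

Step 2 — magnitude at f = 3.78 Hz:
|H(f)| = 1 / sqrt(1 + (f/fc)^2)
f/fc = 3.78 / 0.890804 = 4.243358
|H| = 1 / sqrt(1 + 18.006087) = 0.229379
|H|_dB = 20*log10(0.229379) = -12.79 dB

fc = 0.890804 Hz; |H(3.78 Hz)| = -12.79 dB


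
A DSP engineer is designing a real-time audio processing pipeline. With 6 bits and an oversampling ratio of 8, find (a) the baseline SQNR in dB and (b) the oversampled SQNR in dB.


Step 1 — baseline SQNR at Nyquist:
SQNR_base = 6.02*N + 1.76
          = 6.02*6 + 1.76
          = 37.88 dB

Step 2 — oversampling processing gain:
G = 10*log10(OSR) = 10*log10(8) = 9.03 dB

Step 3 — total:
SQNR_total = 37.88 + 9.03 = 46.91 dB

Base SQNR = 37.88 dB; oversampled SQNR = 46.91 dB


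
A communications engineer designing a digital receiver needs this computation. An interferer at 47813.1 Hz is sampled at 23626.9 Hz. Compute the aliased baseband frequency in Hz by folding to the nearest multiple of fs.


Compute the nearest integer multiple of fs to the signal:
n = round(47813.1 / 23626.9) = 2
f_alias = |47813.1 - 2 * 23626.9|
        = |47813.1 - 47253.8|
        = 559.3 Hz

559.3


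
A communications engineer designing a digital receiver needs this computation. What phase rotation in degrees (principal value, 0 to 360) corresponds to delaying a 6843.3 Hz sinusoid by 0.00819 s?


Phase shift from frequency and time delay:
phi = 360 * f * t_delay
    = 360 * 6843.3 * 0.00819
    = 20176.79 degrees
    mod 360 = 16.79 degrees

16.79 degrees


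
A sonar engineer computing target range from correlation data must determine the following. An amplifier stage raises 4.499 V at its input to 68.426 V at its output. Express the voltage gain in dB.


Voltage gain in dB:
G = 20 * log10(Vout / Vin)
  = 20 * log10(68.426 / 4.499)
  = 20 * log10(15.209158)
  = 20 * 1.182105
  = 23.64 dB

23.64 dB


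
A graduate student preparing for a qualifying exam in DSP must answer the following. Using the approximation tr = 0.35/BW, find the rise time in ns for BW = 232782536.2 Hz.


Rise time from bandwidth relationship:
tr = 0.35 / BW
   = 0.35 / 232782536.2
   = 1.503549217e-09 s
   = 1.5035 ns

1.5035 ns


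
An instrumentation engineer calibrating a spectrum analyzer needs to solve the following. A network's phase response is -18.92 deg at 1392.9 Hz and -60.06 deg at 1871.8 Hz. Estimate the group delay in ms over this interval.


Group delay from phase difference:
tau = -d(phi)/d(omega)
d(phi) = -41.14 deg = -0.718028 rad
d(omega) = 2*pi*(1871.8 - 1392.9) = 3009.0174 rad/s
tau = -(-0.718028) / 3009.0174
    = 0.2386 ms

0.2386 ms


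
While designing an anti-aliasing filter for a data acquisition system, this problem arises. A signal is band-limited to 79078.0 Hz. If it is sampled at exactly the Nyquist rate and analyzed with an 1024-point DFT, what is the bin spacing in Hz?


Step 1 — Nyquist sampling rate:
fs = 2 * fmax = 2 * 79078.0 = 158156.0 Hz

Step 2 — DFT bin spacing:
df = fs / N = 158156.0 / 1024 = 154.4492 Hz

154.4492 Hz


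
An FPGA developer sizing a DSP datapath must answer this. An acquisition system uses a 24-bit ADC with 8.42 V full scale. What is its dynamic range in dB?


Dynamic range from full-scale to LSB:
V_min = V_max / 2^bits = 8.42 / 2^24
DR = 20 * log10(V_max / V_min)
   = 20 * log10(2^24)
   = 20 * 24 * log10(2)
   = 144.49 dB

144.49 dB


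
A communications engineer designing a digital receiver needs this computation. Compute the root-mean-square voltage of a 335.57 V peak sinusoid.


RMS voltage for a sinusoidal waveform:
V_rms = V_peak / sqrt(2)
      = 335.57 / 1.414214
      = 237.284 V

237.284 V


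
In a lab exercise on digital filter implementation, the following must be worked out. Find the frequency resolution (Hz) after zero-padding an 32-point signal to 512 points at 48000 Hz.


Frequency resolution after zero-padding:
N_padded = 32 * 16 = 512
df = fs / N_padded
   = 48000 / 512
   = 93.75 Hz

93.75 Hz


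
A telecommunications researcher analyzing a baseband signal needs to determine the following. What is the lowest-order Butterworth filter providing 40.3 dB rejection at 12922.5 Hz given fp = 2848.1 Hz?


Butterworth filter order formula:
n = log10(10^(A/10) - 1) / (2 * log10(f_stop/f_pass))
10^(40.3/10) - 1 = 10714.1931
f_stop/f_pass = 12922.5 / 2848.1 = 4.5372
n = 3.0679 -> ceil = 4

4


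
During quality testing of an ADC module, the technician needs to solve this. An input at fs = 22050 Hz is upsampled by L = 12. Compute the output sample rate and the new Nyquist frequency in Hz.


Step 1 — output sample rate after interpolation by L:
fs_out = L * fs_in = 12 * 22050 = 264600 Hz

Step 2 — Nyquist frequency of the output stream:
f_Nyq = fs_out / 2 = 264600 / 2 = 132300.0 Hz

fs_out = 264600 Hz; f_Nyquist = 132300.0 Hz


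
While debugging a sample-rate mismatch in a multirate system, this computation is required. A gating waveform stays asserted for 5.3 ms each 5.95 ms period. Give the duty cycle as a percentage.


Duty cycle as a percentage:
DC = (t_on / T) * 100
   = (5.3 / 5.95) * 100
   = 0.890756 * 100
   = 89.08 %

89.08 %


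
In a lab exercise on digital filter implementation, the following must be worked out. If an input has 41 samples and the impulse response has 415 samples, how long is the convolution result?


Linear convolution output length:
L = N + M - 1
  = 41 + 415 - 1
  = 455 samples

455


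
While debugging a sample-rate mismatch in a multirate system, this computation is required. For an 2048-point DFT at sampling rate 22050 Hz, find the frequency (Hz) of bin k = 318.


Frequency of DFT bin k:
f_k = k * fs / N
    = 318 * 22050 / 2048
    = 7011900 / 2048
    = 3423.779 Hz

3423.779 Hz


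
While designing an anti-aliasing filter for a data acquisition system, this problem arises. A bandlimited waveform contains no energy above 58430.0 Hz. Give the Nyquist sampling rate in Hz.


The Nyquist rate is twice the maximum frequency component.
fs_min = 2 * fmax
      = 2 * 58430.0
      = 116860.0 Hz

116860.0


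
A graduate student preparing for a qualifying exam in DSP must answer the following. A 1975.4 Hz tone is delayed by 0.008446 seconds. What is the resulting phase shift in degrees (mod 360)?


Phase shift from frequency and time delay:
phi = 360 * f * t_delay
    = 360 * 1975.4 * 0.008446
    = 6006.32 degrees
    mod 360 = 246.32 degrees

246.32 degrees


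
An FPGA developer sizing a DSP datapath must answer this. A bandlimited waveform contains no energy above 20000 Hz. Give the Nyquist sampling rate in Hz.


The Nyquist rate is twice the maximum frequency component.
fs_min = 2 * fmax
      = 2 * 20000
      = 40000 Hz

40000


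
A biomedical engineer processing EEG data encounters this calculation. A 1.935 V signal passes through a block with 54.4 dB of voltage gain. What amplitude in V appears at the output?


Output voltage from dB gain:
V_out = V_in * 10^(gain_dB / 20)
      = 1.935 * 10^(54.4 / 20)
      = 1.935 * 524.80746
      = 1015.5024 V

1015.5024 V


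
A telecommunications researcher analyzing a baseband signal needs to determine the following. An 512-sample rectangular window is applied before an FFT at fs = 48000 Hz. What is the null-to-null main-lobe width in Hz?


Main lobe width for a rectangular window:
Width = 2 * fs / N
      = 2 * 48000 / 512
      = 96000 / 512
      = 187.5 Hz

187.5 Hz


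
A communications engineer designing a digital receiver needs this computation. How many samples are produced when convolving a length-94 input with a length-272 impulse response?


Linear convolution output length:
L = N + M - 1
  = 94 + 272 - 1
  = 365 samples

365


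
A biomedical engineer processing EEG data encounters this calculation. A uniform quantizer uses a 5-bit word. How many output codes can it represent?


Number of quantization levels = 2^N
= 2^5
= 32

32


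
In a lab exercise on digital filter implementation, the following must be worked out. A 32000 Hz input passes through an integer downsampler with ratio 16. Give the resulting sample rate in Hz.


Decimation reduces the sample rate:
fs_out = fs_in / M
       = 32000 / 16
       = 2000.0 Hz

2000.0 Hz


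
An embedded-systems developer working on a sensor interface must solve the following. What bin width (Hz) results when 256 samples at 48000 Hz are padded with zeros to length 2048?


Frequency resolution after zero-padding:
N_padded = 256 * 8 = 2048
df = fs / N_padded
   = 48000 / 2048
   = 23.4375 Hz

23.4375 Hz


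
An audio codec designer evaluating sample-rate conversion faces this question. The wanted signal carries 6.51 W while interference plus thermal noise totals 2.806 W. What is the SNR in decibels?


SNR in decibels:
SNR = 10 * log10(Ps / Pn)
    = 10 * log10(6.51 / 2.806)
    = 10 * log10(2.32)
    = 10 * 0.3655
    = 3.65 dB

3.65 dB


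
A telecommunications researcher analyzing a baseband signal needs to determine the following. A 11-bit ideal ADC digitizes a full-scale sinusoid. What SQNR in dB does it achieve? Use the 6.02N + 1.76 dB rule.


Theoretical SNR for a full-scale sinusoid:
SNR = 6.02 * N + 1.76
    = 6.02 * 11 + 1.76
    = 66.22 + 1.76
    = 67.98 dB

67.98 dB


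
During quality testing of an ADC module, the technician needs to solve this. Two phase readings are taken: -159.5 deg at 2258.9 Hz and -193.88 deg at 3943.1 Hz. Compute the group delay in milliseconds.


Group delay from phase difference:
tau = -d(phi)/d(omega)
d(phi) = -34.38 deg = -0.600044 rad
d(omega) = 2*pi*(3943.1 - 2258.9) = 10582.1407 rad/s
tau = -(-0.600044) / 10582.1407
    = 0.0567 ms

0.0567 ms


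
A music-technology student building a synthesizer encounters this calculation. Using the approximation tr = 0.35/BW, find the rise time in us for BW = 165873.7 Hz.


Rise time from bandwidth relationship:
tr = 0.35 / BW
   = 0.35 / 165873.7
   = 2.110039144e-06 s
   = 2.11 us

2.11 us


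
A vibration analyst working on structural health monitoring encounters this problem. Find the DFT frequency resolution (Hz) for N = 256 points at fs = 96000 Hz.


DFT frequency resolution:
df = fs / N
   = 96000 / 256
   = 375.0 Hz

375.0 Hz


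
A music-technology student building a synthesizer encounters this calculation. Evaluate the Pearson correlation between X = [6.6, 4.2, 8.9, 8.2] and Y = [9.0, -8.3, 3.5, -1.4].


Pearson correlation coefficient (population):
r = cov(X,Y) / (std(X) * std(Y))
Mean X = 6.975, Mean Y = 0.7
Cov(X,Y) = 6.17
Std(X) = 1.806066, Std(Y) = 6.36671
r = 0.5366

0.5366


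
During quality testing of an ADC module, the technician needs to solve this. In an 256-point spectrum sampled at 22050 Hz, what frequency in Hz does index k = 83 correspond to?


Frequency of DFT bin k:
f_k = k * fs / N
    = 83 * 22050 / 256
    = 1830150 / 256
    = 7149.023 Hz

7149.023 Hz


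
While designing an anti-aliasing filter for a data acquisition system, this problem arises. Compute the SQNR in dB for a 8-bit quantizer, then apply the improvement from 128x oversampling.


Step 1 — baseline SQNR at Nyquist:
SQNR_base = 6.02*N + 1.76
          = 6.02*8 + 1.76
          = 49.92 dB

Step 2 — oversampling processing gain:
G = 10*log10(OSR) = 10*log10(128) = 21.07 dB

Step 3 — total:
SQNR_total = 49.92 + 21.07 = 70.99 dB

Base SQNR = 49.92 dB; oversampled SQNR = 70.99 dB


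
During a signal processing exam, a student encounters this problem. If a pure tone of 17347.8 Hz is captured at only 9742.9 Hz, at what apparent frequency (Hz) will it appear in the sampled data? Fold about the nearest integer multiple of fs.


Compute the nearest integer multiple of fs to the signal:
n = round(17347.8 / 9742.9) = 2
f_alias = |17347.8 - 2 * 9742.9|
        = |17347.8 - 19485.8|
        = 2138.0 Hz

2138.0


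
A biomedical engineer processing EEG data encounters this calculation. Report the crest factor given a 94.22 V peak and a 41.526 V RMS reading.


Crest factor is the ratio of peak to RMS:
CF = V_peak / V_rms
   = 94.22 / 41.526
   = 2.2689

2.2689


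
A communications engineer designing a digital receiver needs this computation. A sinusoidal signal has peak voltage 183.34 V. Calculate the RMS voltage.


RMS voltage for a sinusoidal waveform:
V_rms = V_peak / sqrt(2)
      = 183.34 / 1.414214
      = 129.641 V

129.641 V


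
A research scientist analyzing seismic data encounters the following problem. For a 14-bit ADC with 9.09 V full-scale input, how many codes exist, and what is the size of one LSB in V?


Step 1 — number of quantization levels:
L = 2^N = 2^14 = 16384

Step 2 — LSB step size:
delta = Vfs / L
      = 9.09 / 16384
      = 0.00055481 V

Levels = 16384; step size = 0.00055481 V


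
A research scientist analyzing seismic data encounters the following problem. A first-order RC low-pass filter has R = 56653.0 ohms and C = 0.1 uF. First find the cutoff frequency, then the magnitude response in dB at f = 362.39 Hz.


Step 1 — cutoff frequency:
fc = 1 / (2*pi*R*C)
C = 0.1 uF = 1e-07 F
fc = 1 / (2*pi*56653.0*1e-07)
   = 28.0929 Hz

Step 2 — magnitude at f = 362.39 Hz:
|H(f)| = 1 / sqrt(1 + (f/fc)^2)
f/fc = 362.39 / 28.0929 = 12.899701
|H| = 1 / sqrt(1 + 166.402286) = 0.0772893
|H|_dB = 20*log10(0.0772893) = -22.24 dB

fc = 28.0929 Hz; |H(362.39 Hz)| = -22.24 dB


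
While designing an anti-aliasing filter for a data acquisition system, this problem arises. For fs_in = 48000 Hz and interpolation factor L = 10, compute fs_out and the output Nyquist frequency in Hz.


Step 1 — output sample rate after interpolation by L:
fs_out = L * fs_in = 10 * 48000 = 480000 Hz

Step 2 — Nyquist frequency of the output stream:
f_Nyq = fs_out / 2 = 480000 / 2 = 240000.0 Hz

fs_out = 480000 Hz; f_Nyquist = 240000.0 Hz


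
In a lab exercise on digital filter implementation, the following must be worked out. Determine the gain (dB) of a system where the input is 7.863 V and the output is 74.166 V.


Voltage gain in dB:
G = 20 * log10(Vout / Vin)
  = 20 * log10(74.166 / 7.863)
  = 20 * log10(9.432278)
  = 20 * 0.974617
  = 19.49 dB

19.49 dB


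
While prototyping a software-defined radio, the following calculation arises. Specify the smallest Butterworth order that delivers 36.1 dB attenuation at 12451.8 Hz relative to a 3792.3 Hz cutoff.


Butterworth filter order formula:
n = log10(10^(A/10) - 1) / (2 * log10(f_stop/f_pass))
10^(36.1/10) - 1 = 4072.8028
f_stop/f_pass = 12451.8 / 3792.3 = 3.2834
n = 3.4957 -> ceil = 4

4
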